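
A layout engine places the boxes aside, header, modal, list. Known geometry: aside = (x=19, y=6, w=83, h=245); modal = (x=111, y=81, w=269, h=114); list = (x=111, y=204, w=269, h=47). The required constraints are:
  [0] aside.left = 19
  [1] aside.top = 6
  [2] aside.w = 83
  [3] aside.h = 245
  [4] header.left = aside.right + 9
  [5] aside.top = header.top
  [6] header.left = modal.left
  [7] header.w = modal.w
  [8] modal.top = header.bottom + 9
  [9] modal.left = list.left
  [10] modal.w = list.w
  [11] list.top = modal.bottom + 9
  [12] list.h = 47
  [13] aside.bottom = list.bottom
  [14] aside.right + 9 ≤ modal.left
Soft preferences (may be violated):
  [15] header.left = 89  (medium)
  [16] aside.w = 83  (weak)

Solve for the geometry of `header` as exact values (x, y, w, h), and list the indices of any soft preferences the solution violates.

header = (x=111, y=6, w=269, h=66)
violated soft preferences: 15

1. header.x = 111  [header.left = aside.right + 9]
2. header.y = 6  [aside.top = header.top]
3. header.w = 269  [header.w = modal.w]
4. header.h = 66  [modal.top = header.bottom + 9]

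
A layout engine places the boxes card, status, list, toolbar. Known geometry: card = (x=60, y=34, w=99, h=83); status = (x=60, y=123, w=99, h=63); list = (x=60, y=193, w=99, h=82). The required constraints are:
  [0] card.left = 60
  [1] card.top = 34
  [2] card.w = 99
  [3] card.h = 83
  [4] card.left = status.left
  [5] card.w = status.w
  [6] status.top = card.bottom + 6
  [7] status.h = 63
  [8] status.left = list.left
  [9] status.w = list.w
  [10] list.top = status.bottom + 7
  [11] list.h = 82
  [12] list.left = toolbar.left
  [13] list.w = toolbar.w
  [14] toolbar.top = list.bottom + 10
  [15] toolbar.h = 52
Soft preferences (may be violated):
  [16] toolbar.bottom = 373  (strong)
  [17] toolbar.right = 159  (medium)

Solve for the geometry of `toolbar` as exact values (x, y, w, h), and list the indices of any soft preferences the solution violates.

1. toolbar.x = 60  [list.left = toolbar.left]
2. toolbar.w = 99  [list.w = toolbar.w]
3. toolbar.y = 285  [toolbar.top = list.bottom + 10]
4. toolbar.h = 52  [toolbar.h = 52]

toolbar = (x=60, y=285, w=99, h=52)
violated soft preferences: 16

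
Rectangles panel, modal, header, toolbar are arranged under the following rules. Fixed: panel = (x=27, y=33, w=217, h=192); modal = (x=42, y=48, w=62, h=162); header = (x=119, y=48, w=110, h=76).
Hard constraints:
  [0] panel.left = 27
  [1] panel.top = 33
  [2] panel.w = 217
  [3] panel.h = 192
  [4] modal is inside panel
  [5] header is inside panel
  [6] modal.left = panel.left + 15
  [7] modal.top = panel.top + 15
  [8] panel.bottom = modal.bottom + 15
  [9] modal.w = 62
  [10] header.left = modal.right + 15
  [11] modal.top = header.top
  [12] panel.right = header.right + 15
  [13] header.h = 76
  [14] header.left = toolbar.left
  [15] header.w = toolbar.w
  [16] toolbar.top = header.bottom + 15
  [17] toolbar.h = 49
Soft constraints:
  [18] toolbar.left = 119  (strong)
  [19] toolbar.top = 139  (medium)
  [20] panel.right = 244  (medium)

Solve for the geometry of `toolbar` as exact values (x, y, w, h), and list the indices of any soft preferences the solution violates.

1. toolbar.x = 119  [header.left = toolbar.left]
2. toolbar.w = 110  [header.w = toolbar.w]
3. toolbar.y = 139  [toolbar.top = header.bottom + 15]
4. toolbar.h = 49  [toolbar.h = 49]

toolbar = (x=119, y=139, w=110, h=49)
violated soft preferences: none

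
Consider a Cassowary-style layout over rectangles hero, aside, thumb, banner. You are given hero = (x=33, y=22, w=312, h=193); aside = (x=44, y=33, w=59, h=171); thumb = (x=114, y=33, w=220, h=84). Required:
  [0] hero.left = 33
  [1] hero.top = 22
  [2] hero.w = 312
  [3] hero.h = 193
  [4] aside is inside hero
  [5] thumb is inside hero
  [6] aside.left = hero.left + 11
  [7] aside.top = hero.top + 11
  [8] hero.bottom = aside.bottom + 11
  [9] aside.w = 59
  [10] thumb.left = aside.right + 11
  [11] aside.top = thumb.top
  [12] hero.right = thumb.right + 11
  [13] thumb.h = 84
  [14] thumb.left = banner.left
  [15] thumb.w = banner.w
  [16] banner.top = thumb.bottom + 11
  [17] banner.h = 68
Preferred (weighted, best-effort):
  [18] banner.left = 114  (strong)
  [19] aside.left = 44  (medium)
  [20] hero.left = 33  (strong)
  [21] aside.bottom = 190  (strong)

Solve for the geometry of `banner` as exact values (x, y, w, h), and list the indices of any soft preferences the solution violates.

1. banner.x = 114  [thumb.left = banner.left]
2. banner.w = 220  [thumb.w = banner.w]
3. banner.y = 128  [banner.top = thumb.bottom + 11]
4. banner.h = 68  [banner.h = 68]

banner = (x=114, y=128, w=220, h=68)
violated soft preferences: 21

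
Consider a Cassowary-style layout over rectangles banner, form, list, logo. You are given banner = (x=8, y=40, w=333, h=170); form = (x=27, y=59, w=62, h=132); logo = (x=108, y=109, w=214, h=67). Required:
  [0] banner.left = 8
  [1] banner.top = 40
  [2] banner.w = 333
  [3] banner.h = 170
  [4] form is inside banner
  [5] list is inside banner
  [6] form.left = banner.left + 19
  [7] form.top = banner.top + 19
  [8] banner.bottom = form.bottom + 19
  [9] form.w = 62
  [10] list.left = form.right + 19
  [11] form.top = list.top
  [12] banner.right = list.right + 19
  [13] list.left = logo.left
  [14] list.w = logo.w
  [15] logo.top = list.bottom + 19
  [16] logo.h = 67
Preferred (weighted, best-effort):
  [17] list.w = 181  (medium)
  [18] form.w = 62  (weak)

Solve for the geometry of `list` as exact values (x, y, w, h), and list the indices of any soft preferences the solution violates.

list = (x=108, y=59, w=214, h=31)
violated soft preferences: 17

1. list.x = 108  [list.left = form.right + 19]
2. list.y = 59  [form.top = list.top]
3. list.w = 214  [banner.right = list.right + 19]
4. list.h = 31  [logo.top = list.bottom + 19]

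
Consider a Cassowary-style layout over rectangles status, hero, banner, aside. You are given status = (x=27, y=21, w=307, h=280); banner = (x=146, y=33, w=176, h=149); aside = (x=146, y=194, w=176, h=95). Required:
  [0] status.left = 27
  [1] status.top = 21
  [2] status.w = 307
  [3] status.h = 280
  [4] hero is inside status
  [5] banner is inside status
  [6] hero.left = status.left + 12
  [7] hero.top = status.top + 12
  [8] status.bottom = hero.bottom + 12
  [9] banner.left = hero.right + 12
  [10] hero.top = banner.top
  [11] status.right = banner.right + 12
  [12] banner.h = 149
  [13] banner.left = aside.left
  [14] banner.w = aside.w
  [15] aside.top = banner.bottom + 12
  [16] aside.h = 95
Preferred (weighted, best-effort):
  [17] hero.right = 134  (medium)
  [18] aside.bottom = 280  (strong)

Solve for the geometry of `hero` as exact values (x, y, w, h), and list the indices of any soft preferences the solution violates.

1. hero.x = 39  [hero.left = status.left + 12]
2. hero.y = 33  [hero.top = status.top + 12]
3. hero.h = 256  [status.bottom = hero.bottom + 12]
4. hero.w = 95  [banner.left = hero.right + 12]

hero = (x=39, y=33, w=95, h=256)
violated soft preferences: 18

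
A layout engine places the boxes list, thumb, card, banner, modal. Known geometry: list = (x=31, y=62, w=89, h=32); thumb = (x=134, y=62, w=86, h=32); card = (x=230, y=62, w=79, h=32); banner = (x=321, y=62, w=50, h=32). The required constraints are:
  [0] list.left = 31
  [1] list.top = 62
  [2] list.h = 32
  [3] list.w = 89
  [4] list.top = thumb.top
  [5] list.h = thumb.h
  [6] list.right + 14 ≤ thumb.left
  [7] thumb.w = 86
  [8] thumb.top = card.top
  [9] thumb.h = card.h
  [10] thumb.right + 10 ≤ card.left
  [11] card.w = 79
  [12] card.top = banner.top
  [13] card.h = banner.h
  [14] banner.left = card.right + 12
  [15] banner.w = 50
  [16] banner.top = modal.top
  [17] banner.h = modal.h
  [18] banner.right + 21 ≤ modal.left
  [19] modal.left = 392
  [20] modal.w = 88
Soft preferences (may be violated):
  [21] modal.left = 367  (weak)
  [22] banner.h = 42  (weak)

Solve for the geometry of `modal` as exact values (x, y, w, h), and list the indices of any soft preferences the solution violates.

modal = (x=392, y=62, w=88, h=32)
violated soft preferences: 21, 22

1. modal.y = 62  [banner.top = modal.top]
2. modal.h = 32  [banner.h = modal.h]
3. modal.x = 392  [modal.left = 392]
4. modal.w = 88  [modal.w = 88]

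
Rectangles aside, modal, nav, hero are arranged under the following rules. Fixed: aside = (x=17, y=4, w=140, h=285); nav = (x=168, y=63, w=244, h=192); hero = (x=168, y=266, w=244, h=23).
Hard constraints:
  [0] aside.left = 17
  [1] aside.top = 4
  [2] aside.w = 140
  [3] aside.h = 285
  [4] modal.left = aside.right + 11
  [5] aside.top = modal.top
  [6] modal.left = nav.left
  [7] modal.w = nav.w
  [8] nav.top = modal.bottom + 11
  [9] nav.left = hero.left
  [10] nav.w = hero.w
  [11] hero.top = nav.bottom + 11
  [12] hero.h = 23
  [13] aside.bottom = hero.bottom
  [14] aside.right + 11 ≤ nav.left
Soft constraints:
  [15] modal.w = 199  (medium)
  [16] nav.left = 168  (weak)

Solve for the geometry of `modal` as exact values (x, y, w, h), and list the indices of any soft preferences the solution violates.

1. modal.x = 168  [modal.left = aside.right + 11]
2. modal.y = 4  [aside.top = modal.top]
3. modal.w = 244  [modal.w = nav.w]
4. modal.h = 48  [nav.top = modal.bottom + 11]

modal = (x=168, y=4, w=244, h=48)
violated soft preferences: 15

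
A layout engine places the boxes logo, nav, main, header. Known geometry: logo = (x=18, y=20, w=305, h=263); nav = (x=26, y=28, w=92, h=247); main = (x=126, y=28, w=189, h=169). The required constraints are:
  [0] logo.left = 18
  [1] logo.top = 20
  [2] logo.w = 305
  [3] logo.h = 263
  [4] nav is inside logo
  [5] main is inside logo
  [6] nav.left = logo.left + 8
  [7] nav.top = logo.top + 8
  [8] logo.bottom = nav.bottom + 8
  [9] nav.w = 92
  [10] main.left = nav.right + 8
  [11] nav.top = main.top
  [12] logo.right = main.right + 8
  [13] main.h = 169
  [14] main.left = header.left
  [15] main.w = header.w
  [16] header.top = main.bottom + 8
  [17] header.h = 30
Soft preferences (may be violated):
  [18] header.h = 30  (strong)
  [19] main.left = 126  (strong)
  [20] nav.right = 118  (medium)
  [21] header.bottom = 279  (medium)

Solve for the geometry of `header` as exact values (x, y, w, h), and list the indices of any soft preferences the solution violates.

header = (x=126, y=205, w=189, h=30)
violated soft preferences: 21

1. header.x = 126  [main.left = header.left]
2. header.w = 189  [main.w = header.w]
3. header.y = 205  [header.top = main.bottom + 8]
4. header.h = 30  [header.h = 30]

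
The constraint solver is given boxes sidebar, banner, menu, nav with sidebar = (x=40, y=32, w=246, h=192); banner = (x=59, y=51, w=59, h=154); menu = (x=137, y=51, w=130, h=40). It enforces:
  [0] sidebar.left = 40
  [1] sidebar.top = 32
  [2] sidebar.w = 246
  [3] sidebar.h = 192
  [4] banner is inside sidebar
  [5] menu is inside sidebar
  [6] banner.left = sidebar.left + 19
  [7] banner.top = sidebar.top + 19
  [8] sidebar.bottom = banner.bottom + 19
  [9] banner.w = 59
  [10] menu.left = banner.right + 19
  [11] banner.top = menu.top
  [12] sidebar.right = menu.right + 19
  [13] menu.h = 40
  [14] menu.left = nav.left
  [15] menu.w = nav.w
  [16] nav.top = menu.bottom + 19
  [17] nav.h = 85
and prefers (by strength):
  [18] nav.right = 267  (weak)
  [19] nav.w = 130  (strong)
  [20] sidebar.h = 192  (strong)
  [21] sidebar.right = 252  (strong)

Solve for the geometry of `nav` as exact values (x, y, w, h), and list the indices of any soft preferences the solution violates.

1. nav.x = 137  [menu.left = nav.left]
2. nav.w = 130  [menu.w = nav.w]
3. nav.y = 110  [nav.top = menu.bottom + 19]
4. nav.h = 85  [nav.h = 85]

nav = (x=137, y=110, w=130, h=85)
violated soft preferences: 21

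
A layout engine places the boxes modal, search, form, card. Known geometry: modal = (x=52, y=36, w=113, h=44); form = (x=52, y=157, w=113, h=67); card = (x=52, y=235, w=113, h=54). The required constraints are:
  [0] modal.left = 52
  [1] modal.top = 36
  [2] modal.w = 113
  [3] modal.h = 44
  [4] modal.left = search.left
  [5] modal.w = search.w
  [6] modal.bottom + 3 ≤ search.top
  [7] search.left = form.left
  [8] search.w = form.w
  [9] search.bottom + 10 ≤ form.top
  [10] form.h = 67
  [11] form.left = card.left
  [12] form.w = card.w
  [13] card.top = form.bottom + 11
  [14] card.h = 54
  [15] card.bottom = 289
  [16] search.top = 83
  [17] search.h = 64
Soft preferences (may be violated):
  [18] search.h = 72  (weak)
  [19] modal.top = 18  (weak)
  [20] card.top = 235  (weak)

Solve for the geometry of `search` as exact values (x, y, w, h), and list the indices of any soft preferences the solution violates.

search = (x=52, y=83, w=113, h=64)
violated soft preferences: 18, 19

1. search.x = 52  [modal.left = search.left]
2. search.w = 113  [modal.w = search.w]
3. search.y = 83  [search.top = 83]
4. search.h = 64  [search.h = 64]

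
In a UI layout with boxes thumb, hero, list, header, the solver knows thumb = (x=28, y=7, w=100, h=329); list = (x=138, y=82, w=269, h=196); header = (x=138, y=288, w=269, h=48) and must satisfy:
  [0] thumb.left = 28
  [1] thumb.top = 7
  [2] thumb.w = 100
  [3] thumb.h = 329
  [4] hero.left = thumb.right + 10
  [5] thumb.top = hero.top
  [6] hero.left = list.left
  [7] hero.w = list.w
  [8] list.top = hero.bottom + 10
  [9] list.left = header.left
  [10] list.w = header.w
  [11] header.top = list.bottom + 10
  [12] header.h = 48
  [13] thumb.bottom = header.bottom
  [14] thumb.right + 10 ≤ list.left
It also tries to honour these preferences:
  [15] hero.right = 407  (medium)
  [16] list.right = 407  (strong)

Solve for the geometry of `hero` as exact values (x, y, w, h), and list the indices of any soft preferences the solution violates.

hero = (x=138, y=7, w=269, h=65)
violated soft preferences: none

1. hero.x = 138  [hero.left = thumb.right + 10]
2. hero.y = 7  [thumb.top = hero.top]
3. hero.w = 269  [hero.w = list.w]
4. hero.h = 65  [list.top = hero.bottom + 10]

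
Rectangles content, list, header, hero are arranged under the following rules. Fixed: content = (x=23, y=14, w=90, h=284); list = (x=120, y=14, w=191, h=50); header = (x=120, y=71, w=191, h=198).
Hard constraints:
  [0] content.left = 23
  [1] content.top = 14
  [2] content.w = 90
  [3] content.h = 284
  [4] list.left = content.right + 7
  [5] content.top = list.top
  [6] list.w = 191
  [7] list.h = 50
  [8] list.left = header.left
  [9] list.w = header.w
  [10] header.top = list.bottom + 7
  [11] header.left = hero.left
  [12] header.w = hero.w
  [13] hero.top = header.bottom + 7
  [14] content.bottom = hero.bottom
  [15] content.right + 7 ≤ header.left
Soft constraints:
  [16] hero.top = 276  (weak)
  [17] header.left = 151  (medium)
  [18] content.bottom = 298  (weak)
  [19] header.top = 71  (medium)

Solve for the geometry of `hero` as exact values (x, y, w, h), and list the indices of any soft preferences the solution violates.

1. hero.x = 120  [header.left = hero.left]
2. hero.w = 191  [header.w = hero.w]
3. hero.y = 276  [hero.top = header.bottom + 7]
4. hero.h = 22  [content.bottom = hero.bottom]

hero = (x=120, y=276, w=191, h=22)
violated soft preferences: 17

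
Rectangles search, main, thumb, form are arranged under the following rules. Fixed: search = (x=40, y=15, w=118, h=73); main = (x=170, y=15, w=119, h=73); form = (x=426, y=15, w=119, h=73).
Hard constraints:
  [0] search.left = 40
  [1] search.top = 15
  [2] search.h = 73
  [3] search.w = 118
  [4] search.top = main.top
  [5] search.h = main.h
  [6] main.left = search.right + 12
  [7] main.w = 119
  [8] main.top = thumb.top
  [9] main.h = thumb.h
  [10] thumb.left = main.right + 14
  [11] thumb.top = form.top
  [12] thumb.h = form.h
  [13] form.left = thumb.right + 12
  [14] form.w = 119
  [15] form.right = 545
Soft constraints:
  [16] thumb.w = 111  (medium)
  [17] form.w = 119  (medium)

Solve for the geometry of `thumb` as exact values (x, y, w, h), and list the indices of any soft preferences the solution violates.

thumb = (x=303, y=15, w=111, h=73)
violated soft preferences: none

1. thumb.y = 15  [main.top = thumb.top]
2. thumb.h = 73  [main.h = thumb.h]
3. thumb.x = 303  [thumb.left = main.right + 14]
4. thumb.w = 111  [form.left = thumb.right + 12]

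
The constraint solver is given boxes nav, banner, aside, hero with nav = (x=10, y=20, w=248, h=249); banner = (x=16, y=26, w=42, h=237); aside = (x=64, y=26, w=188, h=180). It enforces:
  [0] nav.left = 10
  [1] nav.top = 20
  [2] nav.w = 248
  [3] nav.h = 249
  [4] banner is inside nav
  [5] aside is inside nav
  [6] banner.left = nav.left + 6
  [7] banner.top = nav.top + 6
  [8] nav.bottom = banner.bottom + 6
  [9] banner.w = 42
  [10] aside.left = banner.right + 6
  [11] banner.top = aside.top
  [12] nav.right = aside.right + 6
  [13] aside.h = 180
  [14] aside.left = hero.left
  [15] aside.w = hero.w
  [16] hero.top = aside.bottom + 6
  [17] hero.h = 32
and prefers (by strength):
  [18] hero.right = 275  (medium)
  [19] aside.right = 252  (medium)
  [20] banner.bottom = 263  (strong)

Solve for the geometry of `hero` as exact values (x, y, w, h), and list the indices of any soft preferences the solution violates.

1. hero.x = 64  [aside.left = hero.left]
2. hero.w = 188  [aside.w = hero.w]
3. hero.y = 212  [hero.top = aside.bottom + 6]
4. hero.h = 32  [hero.h = 32]

hero = (x=64, y=212, w=188, h=32)
violated soft preferences: 18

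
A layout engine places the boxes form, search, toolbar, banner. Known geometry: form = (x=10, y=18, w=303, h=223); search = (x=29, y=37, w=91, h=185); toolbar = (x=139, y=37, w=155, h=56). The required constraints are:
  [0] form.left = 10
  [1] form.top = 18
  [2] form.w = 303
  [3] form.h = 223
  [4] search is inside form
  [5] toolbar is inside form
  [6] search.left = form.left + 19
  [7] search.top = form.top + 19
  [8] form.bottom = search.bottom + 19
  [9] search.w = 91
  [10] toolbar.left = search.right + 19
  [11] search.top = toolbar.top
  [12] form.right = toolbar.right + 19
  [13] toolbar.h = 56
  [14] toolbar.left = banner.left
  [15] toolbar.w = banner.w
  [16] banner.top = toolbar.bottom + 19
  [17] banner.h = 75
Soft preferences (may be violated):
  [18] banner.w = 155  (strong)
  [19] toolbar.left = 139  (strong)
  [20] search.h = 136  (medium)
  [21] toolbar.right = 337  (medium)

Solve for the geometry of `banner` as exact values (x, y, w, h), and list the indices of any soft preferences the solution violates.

1. banner.x = 139  [toolbar.left = banner.left]
2. banner.w = 155  [toolbar.w = banner.w]
3. banner.y = 112  [banner.top = toolbar.bottom + 19]
4. banner.h = 75  [banner.h = 75]

banner = (x=139, y=112, w=155, h=75)
violated soft preferences: 20, 21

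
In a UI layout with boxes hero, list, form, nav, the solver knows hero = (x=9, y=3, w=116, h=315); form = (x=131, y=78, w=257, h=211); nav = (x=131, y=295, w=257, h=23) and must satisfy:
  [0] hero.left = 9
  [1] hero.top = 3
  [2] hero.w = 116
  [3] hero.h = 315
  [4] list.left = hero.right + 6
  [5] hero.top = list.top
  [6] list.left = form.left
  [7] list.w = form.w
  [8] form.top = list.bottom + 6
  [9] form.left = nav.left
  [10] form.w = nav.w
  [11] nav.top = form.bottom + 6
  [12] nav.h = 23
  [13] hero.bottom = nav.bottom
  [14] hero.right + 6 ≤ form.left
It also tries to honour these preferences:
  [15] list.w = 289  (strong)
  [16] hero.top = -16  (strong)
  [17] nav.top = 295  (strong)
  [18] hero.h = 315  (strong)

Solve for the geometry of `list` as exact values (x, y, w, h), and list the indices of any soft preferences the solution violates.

1. list.x = 131  [list.left = hero.right + 6]
2. list.y = 3  [hero.top = list.top]
3. list.w = 257  [list.w = form.w]
4. list.h = 69  [form.top = list.bottom + 6]

list = (x=131, y=3, w=257, h=69)
violated soft preferences: 15, 16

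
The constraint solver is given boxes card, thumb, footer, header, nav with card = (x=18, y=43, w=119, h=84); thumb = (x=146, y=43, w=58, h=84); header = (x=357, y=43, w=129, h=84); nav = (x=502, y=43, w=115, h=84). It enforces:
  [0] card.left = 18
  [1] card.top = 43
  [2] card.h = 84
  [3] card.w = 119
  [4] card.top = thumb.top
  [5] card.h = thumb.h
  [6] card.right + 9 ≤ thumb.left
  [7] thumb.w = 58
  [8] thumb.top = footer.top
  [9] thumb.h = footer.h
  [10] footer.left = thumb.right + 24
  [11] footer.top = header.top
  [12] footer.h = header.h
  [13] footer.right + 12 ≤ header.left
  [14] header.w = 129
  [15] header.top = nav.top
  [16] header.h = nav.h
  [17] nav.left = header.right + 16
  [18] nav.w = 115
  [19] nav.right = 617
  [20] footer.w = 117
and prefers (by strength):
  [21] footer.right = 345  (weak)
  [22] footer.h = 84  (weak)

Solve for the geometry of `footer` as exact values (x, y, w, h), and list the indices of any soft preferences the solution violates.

footer = (x=228, y=43, w=117, h=84)
violated soft preferences: none

1. footer.y = 43  [thumb.top = footer.top]
2. footer.h = 84  [thumb.h = footer.h]
3. footer.x = 228  [footer.left = thumb.right + 24]
4. footer.w = 117  [footer.w = 117]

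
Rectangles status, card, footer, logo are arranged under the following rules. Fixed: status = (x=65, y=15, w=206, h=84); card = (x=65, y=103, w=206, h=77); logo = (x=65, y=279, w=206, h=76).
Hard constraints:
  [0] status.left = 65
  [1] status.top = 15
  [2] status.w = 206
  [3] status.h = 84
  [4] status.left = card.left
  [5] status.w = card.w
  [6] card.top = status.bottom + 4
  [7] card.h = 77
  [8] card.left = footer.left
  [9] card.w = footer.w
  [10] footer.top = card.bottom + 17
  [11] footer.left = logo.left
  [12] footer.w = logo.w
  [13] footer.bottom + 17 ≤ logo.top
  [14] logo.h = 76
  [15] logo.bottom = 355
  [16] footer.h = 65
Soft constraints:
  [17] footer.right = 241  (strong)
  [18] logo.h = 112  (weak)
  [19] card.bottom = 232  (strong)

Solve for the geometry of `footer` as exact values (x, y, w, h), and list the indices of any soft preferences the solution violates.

footer = (x=65, y=197, w=206, h=65)
violated soft preferences: 17, 18, 19

1. footer.x = 65  [card.left = footer.left]
2. footer.w = 206  [card.w = footer.w]
3. footer.y = 197  [footer.top = card.bottom + 17]
4. footer.h = 65  [footer.h = 65]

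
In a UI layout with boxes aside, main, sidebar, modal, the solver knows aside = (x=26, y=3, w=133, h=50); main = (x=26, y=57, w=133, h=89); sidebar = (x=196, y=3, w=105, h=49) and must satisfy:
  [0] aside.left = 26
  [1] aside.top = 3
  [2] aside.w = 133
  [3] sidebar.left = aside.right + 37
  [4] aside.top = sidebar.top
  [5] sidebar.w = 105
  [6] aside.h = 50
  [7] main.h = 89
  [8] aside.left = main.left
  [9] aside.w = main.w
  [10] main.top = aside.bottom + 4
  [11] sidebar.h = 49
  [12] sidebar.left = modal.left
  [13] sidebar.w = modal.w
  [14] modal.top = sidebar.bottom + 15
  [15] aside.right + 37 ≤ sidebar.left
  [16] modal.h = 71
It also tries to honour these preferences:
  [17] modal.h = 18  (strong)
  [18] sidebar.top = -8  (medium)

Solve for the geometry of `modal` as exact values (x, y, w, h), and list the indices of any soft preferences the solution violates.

1. modal.x = 196  [sidebar.left = modal.left]
2. modal.w = 105  [sidebar.w = modal.w]
3. modal.y = 67  [modal.top = sidebar.bottom + 15]
4. modal.h = 71  [modal.h = 71]

modal = (x=196, y=67, w=105, h=71)
violated soft preferences: 17, 18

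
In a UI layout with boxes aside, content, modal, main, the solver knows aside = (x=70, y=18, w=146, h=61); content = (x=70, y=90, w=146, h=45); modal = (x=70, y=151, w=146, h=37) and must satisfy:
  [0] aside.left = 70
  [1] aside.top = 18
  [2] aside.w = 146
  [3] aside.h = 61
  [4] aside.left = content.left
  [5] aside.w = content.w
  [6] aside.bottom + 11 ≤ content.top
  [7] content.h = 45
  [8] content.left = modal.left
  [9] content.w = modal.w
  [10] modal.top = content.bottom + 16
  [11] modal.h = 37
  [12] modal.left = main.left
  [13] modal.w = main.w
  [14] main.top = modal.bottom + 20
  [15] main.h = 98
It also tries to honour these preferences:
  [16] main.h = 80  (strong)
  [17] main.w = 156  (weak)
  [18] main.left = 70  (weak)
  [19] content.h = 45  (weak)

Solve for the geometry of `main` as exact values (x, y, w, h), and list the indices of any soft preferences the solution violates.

main = (x=70, y=208, w=146, h=98)
violated soft preferences: 16, 17

1. main.x = 70  [modal.left = main.left]
2. main.w = 146  [modal.w = main.w]
3. main.y = 208  [main.top = modal.bottom + 20]
4. main.h = 98  [main.h = 98]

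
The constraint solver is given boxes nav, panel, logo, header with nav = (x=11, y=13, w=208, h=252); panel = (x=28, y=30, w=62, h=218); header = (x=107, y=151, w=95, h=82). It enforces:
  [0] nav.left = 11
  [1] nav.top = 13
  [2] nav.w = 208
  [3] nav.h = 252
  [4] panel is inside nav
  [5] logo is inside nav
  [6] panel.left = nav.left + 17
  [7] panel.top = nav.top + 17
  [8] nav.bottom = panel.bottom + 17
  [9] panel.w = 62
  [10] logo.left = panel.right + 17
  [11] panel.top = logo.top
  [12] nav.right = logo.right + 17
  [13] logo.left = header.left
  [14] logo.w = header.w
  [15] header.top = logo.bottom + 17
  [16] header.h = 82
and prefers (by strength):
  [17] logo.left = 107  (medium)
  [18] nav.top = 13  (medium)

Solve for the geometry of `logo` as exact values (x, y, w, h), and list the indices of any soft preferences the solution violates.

1. logo.x = 107  [logo.left = panel.right + 17]
2. logo.y = 30  [panel.top = logo.top]
3. logo.w = 95  [nav.right = logo.right + 17]
4. logo.h = 104  [header.top = logo.bottom + 17]

logo = (x=107, y=30, w=95, h=104)
violated soft preferences: none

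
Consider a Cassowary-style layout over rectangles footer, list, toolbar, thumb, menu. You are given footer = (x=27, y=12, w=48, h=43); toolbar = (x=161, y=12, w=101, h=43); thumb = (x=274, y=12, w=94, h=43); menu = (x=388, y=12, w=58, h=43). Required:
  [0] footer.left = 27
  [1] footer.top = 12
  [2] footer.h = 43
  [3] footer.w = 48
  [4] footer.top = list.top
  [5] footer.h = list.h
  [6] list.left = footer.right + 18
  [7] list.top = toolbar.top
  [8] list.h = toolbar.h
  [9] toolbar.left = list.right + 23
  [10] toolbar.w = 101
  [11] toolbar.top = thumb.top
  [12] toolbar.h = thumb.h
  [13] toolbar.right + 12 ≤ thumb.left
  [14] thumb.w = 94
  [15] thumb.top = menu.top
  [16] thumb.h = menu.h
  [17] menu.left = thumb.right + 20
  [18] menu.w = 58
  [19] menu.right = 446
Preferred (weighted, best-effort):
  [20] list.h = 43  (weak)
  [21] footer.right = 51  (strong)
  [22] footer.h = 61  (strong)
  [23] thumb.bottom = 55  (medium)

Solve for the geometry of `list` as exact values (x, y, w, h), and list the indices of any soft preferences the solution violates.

list = (x=93, y=12, w=45, h=43)
violated soft preferences: 21, 22

1. list.y = 12  [footer.top = list.top]
2. list.h = 43  [footer.h = list.h]
3. list.x = 93  [list.left = footer.right + 18]
4. list.w = 45  [toolbar.left = list.right + 23]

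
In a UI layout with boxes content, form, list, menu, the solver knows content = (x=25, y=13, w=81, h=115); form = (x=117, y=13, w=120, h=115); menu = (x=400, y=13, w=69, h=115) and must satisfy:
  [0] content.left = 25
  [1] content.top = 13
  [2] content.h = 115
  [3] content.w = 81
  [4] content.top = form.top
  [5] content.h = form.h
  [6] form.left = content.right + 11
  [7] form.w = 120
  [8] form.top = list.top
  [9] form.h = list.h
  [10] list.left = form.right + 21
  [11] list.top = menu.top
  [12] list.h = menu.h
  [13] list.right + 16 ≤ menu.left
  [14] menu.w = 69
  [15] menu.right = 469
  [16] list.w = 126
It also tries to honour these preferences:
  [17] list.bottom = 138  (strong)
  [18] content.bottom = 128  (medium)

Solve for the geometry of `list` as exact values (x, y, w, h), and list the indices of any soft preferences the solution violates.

1. list.y = 13  [form.top = list.top]
2. list.h = 115  [form.h = list.h]
3. list.x = 258  [list.left = form.right + 21]
4. list.w = 126  [list.w = 126]

list = (x=258, y=13, w=126, h=115)
violated soft preferences: 17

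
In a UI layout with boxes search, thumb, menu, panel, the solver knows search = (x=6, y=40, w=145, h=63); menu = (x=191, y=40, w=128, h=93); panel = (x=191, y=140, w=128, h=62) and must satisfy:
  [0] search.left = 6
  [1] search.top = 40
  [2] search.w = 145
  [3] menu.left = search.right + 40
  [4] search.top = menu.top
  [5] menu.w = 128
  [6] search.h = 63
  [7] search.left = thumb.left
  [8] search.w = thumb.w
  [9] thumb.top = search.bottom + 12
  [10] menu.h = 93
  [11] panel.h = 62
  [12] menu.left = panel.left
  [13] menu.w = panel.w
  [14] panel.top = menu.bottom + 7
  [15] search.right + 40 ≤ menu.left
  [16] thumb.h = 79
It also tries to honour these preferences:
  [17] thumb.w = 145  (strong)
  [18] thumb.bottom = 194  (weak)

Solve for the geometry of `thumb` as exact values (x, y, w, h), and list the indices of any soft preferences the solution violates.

1. thumb.x = 6  [search.left = thumb.left]
2. thumb.w = 145  [search.w = thumb.w]
3. thumb.y = 115  [thumb.top = search.bottom + 12]
4. thumb.h = 79  [thumb.h = 79]

thumb = (x=6, y=115, w=145, h=79)
violated soft preferences: none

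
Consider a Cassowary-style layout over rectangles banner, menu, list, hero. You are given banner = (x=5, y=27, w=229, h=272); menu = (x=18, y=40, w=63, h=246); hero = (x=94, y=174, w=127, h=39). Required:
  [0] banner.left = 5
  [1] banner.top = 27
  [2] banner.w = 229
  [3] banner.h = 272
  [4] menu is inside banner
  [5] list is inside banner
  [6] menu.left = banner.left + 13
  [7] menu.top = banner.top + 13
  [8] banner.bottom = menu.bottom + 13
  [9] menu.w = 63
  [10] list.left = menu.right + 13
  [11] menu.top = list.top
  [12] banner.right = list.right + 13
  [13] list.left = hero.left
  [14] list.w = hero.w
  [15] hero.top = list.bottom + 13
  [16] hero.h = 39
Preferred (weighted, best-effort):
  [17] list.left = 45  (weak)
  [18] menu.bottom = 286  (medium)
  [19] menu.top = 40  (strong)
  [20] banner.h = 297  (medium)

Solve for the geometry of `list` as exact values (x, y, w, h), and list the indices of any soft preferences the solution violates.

1. list.x = 94  [list.left = menu.right + 13]
2. list.y = 40  [menu.top = list.top]
3. list.w = 127  [banner.right = list.right + 13]
4. list.h = 121  [hero.top = list.bottom + 13]

list = (x=94, y=40, w=127, h=121)
violated soft preferences: 17, 20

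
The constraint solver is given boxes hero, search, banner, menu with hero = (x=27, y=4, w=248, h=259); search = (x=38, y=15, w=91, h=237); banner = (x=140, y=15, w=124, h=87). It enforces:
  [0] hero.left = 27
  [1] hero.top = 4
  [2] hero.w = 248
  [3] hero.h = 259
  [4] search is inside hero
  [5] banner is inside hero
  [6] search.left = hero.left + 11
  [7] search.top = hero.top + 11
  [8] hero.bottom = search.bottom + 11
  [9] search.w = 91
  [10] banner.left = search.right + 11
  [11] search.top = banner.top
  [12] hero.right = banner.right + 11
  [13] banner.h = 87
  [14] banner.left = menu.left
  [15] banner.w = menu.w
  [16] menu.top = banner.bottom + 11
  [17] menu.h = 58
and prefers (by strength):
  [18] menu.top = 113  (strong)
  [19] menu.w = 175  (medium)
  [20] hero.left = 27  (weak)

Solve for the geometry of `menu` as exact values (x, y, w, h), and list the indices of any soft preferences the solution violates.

1. menu.x = 140  [banner.left = menu.left]
2. menu.w = 124  [banner.w = menu.w]
3. menu.y = 113  [menu.top = banner.bottom + 11]
4. menu.h = 58  [menu.h = 58]

menu = (x=140, y=113, w=124, h=58)
violated soft preferences: 19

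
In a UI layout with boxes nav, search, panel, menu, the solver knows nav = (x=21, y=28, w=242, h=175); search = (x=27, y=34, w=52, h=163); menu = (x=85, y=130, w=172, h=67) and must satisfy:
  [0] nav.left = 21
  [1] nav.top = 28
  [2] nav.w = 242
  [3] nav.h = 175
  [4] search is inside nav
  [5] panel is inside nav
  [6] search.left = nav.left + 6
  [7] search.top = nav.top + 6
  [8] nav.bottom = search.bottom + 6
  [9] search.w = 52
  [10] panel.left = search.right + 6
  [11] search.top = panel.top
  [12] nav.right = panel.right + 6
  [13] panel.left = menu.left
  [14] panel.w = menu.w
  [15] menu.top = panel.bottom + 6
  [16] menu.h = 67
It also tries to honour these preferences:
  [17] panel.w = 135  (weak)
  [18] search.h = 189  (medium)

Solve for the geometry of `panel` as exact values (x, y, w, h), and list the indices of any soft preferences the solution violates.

panel = (x=85, y=34, w=172, h=90)
violated soft preferences: 17, 18

1. panel.x = 85  [panel.left = search.right + 6]
2. panel.y = 34  [search.top = panel.top]
3. panel.w = 172  [nav.right = panel.right + 6]
4. panel.h = 90  [menu.top = panel.bottom + 6]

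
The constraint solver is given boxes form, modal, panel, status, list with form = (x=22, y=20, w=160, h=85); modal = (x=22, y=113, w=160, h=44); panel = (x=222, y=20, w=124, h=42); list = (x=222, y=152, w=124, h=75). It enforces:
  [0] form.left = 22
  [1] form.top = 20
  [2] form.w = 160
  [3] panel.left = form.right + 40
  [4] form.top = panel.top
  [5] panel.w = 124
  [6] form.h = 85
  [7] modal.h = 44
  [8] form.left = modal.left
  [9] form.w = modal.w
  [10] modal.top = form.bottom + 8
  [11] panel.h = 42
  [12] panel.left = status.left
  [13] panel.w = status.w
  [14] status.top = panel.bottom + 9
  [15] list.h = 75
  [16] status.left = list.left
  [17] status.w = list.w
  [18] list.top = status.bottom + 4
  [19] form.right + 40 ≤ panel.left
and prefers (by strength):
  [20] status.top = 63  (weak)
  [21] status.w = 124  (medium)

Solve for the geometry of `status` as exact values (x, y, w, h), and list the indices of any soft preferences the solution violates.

1. status.x = 222  [panel.left = status.left]
2. status.w = 124  [panel.w = status.w]
3. status.y = 71  [status.top = panel.bottom + 9]
4. status.h = 77  [list.top = status.bottom + 4]

status = (x=222, y=71, w=124, h=77)
violated soft preferences: 20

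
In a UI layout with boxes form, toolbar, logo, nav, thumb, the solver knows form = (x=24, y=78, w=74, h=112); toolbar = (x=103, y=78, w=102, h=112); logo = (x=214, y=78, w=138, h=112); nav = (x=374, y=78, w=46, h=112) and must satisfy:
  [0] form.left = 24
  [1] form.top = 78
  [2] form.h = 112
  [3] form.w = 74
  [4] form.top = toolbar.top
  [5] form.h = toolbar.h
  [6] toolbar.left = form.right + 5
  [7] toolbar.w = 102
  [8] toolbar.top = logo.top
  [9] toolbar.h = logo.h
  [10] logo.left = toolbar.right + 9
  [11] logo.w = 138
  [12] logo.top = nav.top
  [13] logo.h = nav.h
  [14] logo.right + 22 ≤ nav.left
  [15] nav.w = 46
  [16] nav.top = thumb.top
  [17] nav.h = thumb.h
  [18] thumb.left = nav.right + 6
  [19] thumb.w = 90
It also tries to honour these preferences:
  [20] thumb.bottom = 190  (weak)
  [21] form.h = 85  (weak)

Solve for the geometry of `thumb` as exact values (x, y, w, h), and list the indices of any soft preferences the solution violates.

thumb = (x=426, y=78, w=90, h=112)
violated soft preferences: 21

1. thumb.y = 78  [nav.top = thumb.top]
2. thumb.h = 112  [nav.h = thumb.h]
3. thumb.x = 426  [thumb.left = nav.right + 6]
4. thumb.w = 90  [thumb.w = 90]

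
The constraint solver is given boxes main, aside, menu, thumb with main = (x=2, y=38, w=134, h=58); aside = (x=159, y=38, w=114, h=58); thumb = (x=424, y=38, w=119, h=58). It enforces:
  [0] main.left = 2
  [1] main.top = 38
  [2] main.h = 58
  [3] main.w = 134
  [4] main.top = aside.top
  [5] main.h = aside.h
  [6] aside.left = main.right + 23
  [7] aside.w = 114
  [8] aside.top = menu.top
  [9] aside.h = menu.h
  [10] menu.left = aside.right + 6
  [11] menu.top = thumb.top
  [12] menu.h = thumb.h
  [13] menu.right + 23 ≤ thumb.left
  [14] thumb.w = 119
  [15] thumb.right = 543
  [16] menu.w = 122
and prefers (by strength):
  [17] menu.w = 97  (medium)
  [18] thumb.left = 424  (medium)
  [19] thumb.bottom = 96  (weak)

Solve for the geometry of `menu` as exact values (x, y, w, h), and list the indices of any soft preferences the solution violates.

1. menu.y = 38  [aside.top = menu.top]
2. menu.h = 58  [aside.h = menu.h]
3. menu.x = 279  [menu.left = aside.right + 6]
4. menu.w = 122  [menu.w = 122]

menu = (x=279, y=38, w=122, h=58)
violated soft preferences: 17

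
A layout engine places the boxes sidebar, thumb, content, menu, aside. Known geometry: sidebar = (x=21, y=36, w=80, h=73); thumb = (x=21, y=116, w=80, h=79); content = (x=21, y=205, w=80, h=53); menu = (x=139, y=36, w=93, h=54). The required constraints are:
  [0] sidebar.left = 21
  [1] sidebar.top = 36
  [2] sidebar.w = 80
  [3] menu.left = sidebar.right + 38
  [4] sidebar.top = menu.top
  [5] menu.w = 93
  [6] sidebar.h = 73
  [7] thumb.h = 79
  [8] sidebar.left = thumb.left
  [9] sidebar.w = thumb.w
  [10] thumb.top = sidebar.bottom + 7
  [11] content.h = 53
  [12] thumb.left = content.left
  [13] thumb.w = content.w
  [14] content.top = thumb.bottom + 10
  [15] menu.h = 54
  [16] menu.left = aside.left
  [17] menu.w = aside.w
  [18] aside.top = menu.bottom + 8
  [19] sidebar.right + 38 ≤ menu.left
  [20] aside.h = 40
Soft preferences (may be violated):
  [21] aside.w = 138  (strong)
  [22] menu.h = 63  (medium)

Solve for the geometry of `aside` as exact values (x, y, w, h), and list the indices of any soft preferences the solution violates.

aside = (x=139, y=98, w=93, h=40)
violated soft preferences: 21, 22

1. aside.x = 139  [menu.left = aside.left]
2. aside.w = 93  [menu.w = aside.w]
3. aside.y = 98  [aside.top = menu.bottom + 8]
4. aside.h = 40  [aside.h = 40]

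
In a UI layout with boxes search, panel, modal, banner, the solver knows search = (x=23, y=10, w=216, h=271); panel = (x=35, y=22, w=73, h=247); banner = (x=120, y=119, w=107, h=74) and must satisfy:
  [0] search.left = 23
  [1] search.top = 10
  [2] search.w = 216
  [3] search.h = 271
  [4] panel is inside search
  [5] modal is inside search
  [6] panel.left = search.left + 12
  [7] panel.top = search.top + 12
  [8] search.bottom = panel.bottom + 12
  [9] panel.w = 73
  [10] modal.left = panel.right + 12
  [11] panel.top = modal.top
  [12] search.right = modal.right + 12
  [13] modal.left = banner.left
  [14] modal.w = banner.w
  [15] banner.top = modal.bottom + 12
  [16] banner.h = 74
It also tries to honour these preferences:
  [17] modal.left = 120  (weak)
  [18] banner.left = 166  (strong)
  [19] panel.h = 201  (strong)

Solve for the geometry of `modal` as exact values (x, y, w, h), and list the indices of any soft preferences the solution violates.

1. modal.x = 120  [modal.left = panel.right + 12]
2. modal.y = 22  [panel.top = modal.top]
3. modal.w = 107  [search.right = modal.right + 12]
4. modal.h = 85  [banner.top = modal.bottom + 12]

modal = (x=120, y=22, w=107, h=85)
violated soft preferences: 18, 19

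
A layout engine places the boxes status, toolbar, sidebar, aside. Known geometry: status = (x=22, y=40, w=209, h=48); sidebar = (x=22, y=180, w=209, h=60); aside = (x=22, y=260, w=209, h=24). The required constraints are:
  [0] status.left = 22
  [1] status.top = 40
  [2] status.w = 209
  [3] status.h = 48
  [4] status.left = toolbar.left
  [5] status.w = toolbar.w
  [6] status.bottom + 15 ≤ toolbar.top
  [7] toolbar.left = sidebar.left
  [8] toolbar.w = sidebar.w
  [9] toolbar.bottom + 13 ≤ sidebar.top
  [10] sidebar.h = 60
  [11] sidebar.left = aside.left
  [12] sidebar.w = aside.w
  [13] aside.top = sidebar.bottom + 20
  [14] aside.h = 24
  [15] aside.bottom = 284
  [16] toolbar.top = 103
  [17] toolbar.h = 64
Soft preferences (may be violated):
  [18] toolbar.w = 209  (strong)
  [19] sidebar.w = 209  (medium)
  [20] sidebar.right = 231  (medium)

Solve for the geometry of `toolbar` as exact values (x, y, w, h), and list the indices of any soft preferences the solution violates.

toolbar = (x=22, y=103, w=209, h=64)
violated soft preferences: none

1. toolbar.x = 22  [status.left = toolbar.left]
2. toolbar.w = 209  [status.w = toolbar.w]
3. toolbar.y = 103  [toolbar.top = 103]
4. toolbar.h = 64  [toolbar.h = 64]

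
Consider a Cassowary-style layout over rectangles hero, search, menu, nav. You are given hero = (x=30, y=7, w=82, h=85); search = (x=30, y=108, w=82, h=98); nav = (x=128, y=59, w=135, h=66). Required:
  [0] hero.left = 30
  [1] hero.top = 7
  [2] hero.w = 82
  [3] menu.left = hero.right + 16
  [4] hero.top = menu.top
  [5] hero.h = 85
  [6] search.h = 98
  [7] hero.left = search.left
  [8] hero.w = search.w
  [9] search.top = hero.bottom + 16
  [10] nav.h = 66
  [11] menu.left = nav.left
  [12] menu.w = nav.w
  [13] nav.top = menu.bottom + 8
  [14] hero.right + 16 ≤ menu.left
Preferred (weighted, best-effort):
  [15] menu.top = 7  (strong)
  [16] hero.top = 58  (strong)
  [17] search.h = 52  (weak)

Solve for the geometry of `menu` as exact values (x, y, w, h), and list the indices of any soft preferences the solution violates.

menu = (x=128, y=7, w=135, h=44)
violated soft preferences: 16, 17

1. menu.x = 128  [menu.left = hero.right + 16]
2. menu.y = 7  [hero.top = menu.top]
3. menu.w = 135  [menu.w = nav.w]
4. menu.h = 44  [nav.top = menu.bottom + 8]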